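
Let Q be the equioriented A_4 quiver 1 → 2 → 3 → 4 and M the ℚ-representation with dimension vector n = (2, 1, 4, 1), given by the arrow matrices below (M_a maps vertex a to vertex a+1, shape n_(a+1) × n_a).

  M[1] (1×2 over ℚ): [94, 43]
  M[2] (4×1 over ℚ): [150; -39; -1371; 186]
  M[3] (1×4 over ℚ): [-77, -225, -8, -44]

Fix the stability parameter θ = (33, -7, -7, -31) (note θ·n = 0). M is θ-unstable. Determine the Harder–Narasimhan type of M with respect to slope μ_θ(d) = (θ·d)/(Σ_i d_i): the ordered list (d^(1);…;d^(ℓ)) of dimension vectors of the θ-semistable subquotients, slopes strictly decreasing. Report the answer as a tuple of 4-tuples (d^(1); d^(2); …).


Via rank(M_{q-1}∘⋯∘M_p): M ≅ I[1,1], I[1,4], I[3,3]^3.
μ_θ-semistable layers: μ^(1)=33; μ^(2)=-3; μ^(3)=-7

((1, 0, 0, 0); (1, 1, 1, 1); (0, 0, 3, 0))


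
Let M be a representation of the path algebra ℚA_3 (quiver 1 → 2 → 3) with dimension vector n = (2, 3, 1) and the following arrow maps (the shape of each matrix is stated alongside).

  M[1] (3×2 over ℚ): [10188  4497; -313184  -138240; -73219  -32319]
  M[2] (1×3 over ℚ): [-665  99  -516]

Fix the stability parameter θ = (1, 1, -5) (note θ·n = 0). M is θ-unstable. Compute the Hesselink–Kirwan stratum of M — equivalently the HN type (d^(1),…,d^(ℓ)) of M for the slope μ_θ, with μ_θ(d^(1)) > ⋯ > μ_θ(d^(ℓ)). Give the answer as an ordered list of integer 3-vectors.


Barcode: M ≅ I[1,2], I[1,3], I[2,2]. HN layers by μ_θ (2 steps, strictly decreasing):
  μ^(1)=1; μ^(2)=-1

((1, 2, 0); (1, 1, 1))


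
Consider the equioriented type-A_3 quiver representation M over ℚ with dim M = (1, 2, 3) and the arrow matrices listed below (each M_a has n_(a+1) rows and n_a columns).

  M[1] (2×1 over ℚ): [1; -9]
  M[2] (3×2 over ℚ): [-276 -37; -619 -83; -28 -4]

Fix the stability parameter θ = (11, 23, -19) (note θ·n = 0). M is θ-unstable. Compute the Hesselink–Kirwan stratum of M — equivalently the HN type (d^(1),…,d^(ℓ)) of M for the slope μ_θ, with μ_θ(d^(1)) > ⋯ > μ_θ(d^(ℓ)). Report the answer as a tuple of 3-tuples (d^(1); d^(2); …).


Interval decomposition of M: I[1,3], I[2,3], I[3,3].
HN type (ℓ=3): μ^(1)=5; μ^(2)=2; μ^(3)=-19

((1, 1, 1); (0, 1, 1); (0, 0, 1))


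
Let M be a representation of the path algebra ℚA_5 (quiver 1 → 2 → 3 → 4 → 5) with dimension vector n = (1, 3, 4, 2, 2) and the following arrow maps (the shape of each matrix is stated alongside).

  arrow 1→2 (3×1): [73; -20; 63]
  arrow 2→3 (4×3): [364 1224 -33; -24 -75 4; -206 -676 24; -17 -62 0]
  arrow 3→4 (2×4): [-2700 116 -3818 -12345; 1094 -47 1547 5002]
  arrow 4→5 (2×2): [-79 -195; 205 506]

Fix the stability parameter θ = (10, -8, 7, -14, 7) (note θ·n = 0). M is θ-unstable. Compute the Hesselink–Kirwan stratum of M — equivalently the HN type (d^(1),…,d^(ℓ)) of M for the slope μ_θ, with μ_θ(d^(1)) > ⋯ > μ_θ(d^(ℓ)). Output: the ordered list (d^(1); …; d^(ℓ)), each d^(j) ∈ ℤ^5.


Interval decomposition of M: I[1,5], I[2,3], I[2,5], I[3,3].
HN type (ℓ=4): μ^(1)=7; μ^(2)=-5/4; μ^(3)=-7/2; μ^(4)=-8

((0, 0, 2, 0, 2); (1, 1, 1, 1, 0); (0, 0, 1, 1, 0); (0, 2, 0, 0, 0))


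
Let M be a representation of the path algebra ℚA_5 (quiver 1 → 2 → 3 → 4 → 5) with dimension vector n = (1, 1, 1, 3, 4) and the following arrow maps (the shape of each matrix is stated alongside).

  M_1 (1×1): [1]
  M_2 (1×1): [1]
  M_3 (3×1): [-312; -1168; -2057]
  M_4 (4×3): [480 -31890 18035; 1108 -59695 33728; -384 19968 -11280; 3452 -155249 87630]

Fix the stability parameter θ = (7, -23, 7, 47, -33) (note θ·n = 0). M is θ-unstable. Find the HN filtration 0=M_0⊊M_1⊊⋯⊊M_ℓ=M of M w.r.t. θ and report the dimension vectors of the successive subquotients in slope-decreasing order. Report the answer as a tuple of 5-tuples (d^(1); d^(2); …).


Via rank(M_{q-1}∘⋯∘M_p): M ≅ I[1,5], I[4,4], I[4,5], I[5,5]^2.
μ_θ-semistable layers: μ^(1)=47; μ^(2)=7; μ^(3)=-8; μ^(4)=-33

((0, 0, 0, 1, 0); (0, 0, 1, 2, 2); (1, 1, 0, 0, 0); (0, 0, 0, 0, 2))


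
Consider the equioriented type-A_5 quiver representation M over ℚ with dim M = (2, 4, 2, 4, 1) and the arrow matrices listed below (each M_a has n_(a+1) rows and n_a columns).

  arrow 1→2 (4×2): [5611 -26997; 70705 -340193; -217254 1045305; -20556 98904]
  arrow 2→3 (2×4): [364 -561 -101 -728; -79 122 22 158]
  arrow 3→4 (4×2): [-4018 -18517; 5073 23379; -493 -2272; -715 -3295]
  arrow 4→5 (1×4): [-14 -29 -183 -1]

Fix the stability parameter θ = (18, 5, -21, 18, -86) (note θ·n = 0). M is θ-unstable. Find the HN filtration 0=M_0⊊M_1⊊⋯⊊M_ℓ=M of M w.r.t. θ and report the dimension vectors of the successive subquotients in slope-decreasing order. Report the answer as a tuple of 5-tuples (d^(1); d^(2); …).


Barcode: M ≅ I[1,4], I[1,5], I[2,2]^2, I[4,4]^2. HN layers by μ_θ (4 steps, strictly decreasing):
  μ^(1)=18; μ^(2)=5; μ^(3)=2/3; μ^(4)=-66/5

((0, 0, 0, 3, 0); (0, 2, 0, 0, 0); (1, 1, 1, 0, 0); (1, 1, 1, 1, 1))


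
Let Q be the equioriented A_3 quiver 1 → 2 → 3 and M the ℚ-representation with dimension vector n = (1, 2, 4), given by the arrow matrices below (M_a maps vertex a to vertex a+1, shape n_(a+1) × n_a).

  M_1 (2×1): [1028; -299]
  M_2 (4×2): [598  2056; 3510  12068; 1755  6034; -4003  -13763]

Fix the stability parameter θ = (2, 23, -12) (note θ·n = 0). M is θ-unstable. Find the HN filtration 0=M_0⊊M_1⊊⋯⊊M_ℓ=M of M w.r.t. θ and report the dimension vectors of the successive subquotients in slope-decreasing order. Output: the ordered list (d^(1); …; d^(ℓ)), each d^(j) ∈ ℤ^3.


Barcode: M ≅ I[1,3], I[2,3], I[3,3]^2. HN layers by μ_θ (3 steps, strictly decreasing):
  μ^(1)=11/2; μ^(2)=2; μ^(3)=-12

((0, 2, 2); (1, 0, 0); (0, 0, 2))


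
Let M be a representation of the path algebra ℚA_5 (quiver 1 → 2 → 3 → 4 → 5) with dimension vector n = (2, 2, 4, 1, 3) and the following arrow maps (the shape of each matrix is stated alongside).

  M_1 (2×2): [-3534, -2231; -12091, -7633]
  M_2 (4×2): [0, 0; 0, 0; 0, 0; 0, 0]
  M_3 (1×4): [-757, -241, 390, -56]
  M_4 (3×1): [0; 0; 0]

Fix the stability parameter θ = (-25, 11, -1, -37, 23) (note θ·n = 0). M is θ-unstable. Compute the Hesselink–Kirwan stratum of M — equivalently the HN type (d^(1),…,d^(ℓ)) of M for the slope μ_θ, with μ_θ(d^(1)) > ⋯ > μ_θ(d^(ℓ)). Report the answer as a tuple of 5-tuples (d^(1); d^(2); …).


Interval decomposition of M: I[1,2]^2, I[3,3]^3, I[3,4], I[5,5]^3.
HN type (ℓ=5): μ^(1)=23; μ^(2)=11; μ^(3)=-1; μ^(4)=-19; μ^(5)=-25

((0, 0, 0, 0, 3); (0, 2, 0, 0, 0); (0, 0, 3, 0, 0); (0, 0, 1, 1, 0); (2, 0, 0, 0, 0))


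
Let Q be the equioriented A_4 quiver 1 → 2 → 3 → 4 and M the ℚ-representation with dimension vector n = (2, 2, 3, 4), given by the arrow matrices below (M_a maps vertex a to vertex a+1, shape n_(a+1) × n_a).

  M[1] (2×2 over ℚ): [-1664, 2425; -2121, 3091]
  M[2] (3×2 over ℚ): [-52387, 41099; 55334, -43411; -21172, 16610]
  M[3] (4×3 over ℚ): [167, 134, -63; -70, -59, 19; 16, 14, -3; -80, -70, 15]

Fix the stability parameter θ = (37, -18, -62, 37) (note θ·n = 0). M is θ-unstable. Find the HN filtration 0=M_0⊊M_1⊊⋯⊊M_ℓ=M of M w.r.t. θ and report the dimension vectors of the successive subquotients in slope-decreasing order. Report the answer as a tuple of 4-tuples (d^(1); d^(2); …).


Via rank(M_{q-1}∘⋯∘M_p): M ≅ I[1,4]^2, I[3,4], I[4,4].
μ_θ-semistable layers: μ^(1)=37; μ^(2)=-43/3; μ^(3)=-62

((0, 0, 0, 4); (2, 2, 2, 0); (0, 0, 1, 0))


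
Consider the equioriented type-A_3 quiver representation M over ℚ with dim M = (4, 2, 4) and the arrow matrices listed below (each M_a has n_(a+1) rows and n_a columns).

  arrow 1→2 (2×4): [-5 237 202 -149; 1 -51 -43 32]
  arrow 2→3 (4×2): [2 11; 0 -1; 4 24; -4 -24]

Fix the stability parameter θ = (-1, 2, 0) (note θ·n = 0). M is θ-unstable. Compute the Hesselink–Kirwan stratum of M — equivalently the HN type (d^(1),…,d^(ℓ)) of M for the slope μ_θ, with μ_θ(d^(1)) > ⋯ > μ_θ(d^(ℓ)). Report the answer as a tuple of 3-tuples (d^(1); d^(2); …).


Via rank(M_{q-1}∘⋯∘M_p): M ≅ I[1,1]^2, I[1,3]^2, I[3,3]^2.
μ_θ-semistable layers: μ^(1)=1; μ^(2)=0; μ^(3)=-1

((0, 2, 2); (0, 0, 2); (4, 0, 0))


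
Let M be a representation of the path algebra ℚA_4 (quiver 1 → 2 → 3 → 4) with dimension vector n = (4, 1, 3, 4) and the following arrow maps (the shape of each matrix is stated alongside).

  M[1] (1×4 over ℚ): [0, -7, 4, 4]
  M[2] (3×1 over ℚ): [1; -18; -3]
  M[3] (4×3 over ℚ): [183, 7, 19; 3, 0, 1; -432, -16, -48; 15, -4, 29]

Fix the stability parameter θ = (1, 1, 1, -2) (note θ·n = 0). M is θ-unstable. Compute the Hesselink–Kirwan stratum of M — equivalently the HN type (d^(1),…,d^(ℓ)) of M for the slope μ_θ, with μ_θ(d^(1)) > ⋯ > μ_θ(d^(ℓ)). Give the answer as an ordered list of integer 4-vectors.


Barcode: M ≅ I[1,1]^3, I[1,3], I[3,4]^2, I[4,4]^2. HN layers by μ_θ (3 steps, strictly decreasing):
  μ^(1)=1; μ^(2)=-1/2; μ^(3)=-2

((4, 1, 1, 0); (0, 0, 2, 2); (0, 0, 0, 2))


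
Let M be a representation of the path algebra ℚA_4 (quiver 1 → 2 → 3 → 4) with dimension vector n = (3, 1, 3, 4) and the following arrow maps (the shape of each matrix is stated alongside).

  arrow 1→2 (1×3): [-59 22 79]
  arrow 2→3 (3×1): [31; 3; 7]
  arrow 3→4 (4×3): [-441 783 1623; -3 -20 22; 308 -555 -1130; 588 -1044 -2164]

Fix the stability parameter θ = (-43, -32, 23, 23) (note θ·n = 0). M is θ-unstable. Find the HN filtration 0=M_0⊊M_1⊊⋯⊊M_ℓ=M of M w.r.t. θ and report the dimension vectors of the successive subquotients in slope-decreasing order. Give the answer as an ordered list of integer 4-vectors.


Via rank(M_{q-1}∘⋯∘M_p): M ≅ I[1,1]^2, I[1,4], I[3,4]^2, I[4,4].
μ_θ-semistable layers: μ^(1)=23; μ^(2)=-32; μ^(3)=-43

((0, 0, 3, 4); (0, 1, 0, 0); (3, 0, 0, 0))


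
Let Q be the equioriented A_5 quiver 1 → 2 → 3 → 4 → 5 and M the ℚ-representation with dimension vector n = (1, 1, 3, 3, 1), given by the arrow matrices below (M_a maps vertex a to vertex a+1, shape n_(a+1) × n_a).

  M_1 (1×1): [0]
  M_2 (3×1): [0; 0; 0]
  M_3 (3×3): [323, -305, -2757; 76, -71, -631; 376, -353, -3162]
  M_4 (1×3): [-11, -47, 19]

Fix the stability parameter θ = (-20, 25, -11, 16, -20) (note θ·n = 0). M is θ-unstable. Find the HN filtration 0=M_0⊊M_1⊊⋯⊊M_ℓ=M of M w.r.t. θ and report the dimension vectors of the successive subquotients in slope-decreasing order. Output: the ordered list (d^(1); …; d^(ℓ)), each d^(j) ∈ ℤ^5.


Interval decomposition of M: I[1,1], I[2,2], I[3,4]^2, I[3,5].
HN type (ℓ=5): μ^(1)=25; μ^(2)=16; μ^(3)=-2; μ^(4)=-11; μ^(5)=-20

((0, 1, 0, 0, 0); (0, 0, 0, 2, 0); (0, 0, 0, 1, 1); (0, 0, 3, 0, 0); (1, 0, 0, 0, 0))


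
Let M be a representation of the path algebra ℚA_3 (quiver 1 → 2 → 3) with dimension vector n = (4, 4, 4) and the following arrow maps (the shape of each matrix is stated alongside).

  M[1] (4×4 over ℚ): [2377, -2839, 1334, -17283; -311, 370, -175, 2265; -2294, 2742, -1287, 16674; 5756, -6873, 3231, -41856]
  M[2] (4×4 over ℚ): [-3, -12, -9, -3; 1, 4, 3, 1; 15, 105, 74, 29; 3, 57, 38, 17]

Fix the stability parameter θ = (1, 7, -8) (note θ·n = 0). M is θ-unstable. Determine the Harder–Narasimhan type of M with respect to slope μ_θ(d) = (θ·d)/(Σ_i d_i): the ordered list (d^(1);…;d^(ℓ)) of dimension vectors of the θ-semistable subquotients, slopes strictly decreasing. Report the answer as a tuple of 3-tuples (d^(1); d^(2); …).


Interval decomposition of M: I[1,1], I[1,2]^2, I[1,3], I[2,3], I[3,3]^2.
HN type (ℓ=5): μ^(1)=7; μ^(2)=1; μ^(3)=0; μ^(4)=-1/2; μ^(5)=-8

((0, 2, 0); (3, 0, 0); (1, 1, 1); (0, 1, 1); (0, 0, 2))


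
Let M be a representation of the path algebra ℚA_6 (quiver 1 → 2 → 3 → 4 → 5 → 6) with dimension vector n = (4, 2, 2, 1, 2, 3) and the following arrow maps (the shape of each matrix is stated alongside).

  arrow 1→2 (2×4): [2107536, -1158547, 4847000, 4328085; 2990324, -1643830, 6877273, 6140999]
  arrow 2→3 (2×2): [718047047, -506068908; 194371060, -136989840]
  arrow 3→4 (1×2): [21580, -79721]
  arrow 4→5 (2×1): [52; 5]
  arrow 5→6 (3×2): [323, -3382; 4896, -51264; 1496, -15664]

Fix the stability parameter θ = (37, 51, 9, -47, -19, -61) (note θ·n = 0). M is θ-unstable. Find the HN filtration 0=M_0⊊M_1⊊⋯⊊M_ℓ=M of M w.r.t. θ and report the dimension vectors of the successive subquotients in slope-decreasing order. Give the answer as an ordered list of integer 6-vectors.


Interval decomposition of M: I[1,1]^2, I[1,2], I[1,3], I[3,6], I[5,5], I[6,6]^2.
HN type (ℓ=6): μ^(1)=51; μ^(2)=37; μ^(3)=97/3; μ^(4)=-19; μ^(5)=-59/2; μ^(6)=-61

((0, 1, 0, 0, 0, 0); (3, 0, 0, 0, 0, 0); (1, 1, 1, 0, 0, 0); (0, 0, 0, 0, 1, 0); (0, 0, 1, 1, 1, 1); (0, 0, 0, 0, 0, 2))


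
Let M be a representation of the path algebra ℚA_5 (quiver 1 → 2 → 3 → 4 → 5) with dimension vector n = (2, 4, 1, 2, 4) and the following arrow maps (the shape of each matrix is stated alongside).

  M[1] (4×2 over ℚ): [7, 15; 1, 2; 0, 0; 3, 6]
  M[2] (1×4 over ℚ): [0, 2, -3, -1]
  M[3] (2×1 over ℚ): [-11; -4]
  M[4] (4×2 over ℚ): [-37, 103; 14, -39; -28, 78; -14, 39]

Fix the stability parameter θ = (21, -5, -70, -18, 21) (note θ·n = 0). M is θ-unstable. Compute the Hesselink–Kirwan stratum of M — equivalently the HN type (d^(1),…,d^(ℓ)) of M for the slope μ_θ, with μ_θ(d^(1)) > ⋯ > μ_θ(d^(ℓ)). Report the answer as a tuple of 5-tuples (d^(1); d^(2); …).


Barcode: M ≅ I[1,2], I[1,5], I[2,2]^2, I[4,5], I[5,5]^2. HN layers by μ_θ (4 steps, strictly decreasing):
  μ^(1)=21; μ^(2)=8; μ^(3)=-5; μ^(4)=-18

((0, 0, 0, 0, 4); (1, 1, 0, 0, 0); (0, 2, 0, 0, 0); (1, 1, 1, 2, 0))


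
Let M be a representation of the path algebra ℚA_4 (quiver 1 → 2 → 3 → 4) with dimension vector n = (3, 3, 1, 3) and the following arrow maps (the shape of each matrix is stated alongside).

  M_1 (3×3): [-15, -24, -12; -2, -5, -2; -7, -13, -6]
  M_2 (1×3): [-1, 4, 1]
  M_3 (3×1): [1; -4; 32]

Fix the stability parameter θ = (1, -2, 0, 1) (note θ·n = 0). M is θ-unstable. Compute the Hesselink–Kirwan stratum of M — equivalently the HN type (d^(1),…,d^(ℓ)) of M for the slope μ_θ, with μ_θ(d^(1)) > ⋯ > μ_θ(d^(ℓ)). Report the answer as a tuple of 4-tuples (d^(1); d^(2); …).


Via rank(M_{q-1}∘⋯∘M_p): M ≅ I[1,1], I[1,2], I[1,4], I[2,2], I[4,4]^2.
μ_θ-semistable layers: μ^(1)=1; μ^(2)=0; μ^(3)=-1/2; μ^(4)=-2

((1, 0, 0, 3); (0, 0, 1, 0); (2, 2, 0, 0); (0, 1, 0, 0))


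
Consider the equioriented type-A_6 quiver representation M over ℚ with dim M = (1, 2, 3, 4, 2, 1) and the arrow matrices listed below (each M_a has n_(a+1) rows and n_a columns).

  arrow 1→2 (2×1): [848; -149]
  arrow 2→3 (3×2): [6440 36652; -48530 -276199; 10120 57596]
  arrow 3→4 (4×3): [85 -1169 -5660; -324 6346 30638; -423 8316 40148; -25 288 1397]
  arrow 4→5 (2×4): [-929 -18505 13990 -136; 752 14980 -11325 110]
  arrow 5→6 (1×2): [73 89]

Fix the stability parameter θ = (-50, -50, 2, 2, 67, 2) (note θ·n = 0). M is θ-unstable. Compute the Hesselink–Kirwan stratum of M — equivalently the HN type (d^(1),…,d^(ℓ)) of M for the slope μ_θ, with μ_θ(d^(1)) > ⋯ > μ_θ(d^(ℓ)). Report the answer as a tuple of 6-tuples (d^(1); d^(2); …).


Via rank(M_{q-1}∘⋯∘M_p): M ≅ I[1,6], I[2,2], I[3,4], I[3,5], I[4,4].
μ_θ-semistable layers: μ^(1)=67; μ^(2)=69/2; μ^(3)=2; μ^(4)=-50

((0, 0, 0, 0, 1, 0); (0, 0, 0, 0, 1, 1); (0, 0, 3, 4, 0, 0); (1, 2, 0, 0, 0, 0))


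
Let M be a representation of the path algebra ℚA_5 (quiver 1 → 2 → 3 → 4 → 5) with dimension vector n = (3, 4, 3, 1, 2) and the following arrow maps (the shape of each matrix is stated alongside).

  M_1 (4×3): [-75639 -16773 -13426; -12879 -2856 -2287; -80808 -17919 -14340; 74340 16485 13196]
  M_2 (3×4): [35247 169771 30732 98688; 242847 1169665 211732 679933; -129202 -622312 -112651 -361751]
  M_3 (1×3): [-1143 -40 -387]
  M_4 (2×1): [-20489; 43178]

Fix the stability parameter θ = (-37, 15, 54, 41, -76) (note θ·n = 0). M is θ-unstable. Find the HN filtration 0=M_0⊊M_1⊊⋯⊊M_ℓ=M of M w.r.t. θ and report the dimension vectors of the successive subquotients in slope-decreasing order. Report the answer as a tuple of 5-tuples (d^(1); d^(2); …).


Barcode: M ≅ I[1,3]^2, I[1,5], I[2,2], I[5,5]. HN layers by μ_θ (5 steps, strictly decreasing):
  μ^(1)=54; μ^(2)=15; μ^(3)=17/2; μ^(4)=-37; μ^(5)=-76

((0, 0, 2, 0, 0); (0, 3, 0, 0, 0); (0, 1, 1, 1, 1); (3, 0, 0, 0, 0); (0, 0, 0, 0, 1))


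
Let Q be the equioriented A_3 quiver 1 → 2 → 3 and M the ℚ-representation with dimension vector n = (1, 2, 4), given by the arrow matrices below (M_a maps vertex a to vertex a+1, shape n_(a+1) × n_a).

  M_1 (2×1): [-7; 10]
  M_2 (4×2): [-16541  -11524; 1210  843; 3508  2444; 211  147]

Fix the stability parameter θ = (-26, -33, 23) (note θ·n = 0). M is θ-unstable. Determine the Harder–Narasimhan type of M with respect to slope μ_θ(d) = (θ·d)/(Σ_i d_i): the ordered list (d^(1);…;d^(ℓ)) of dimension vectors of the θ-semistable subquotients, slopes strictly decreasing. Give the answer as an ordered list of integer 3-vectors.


Barcode: M ≅ I[1,3], I[2,3], I[3,3]^2. HN layers by μ_θ (3 steps, strictly decreasing):
  μ^(1)=23; μ^(2)=-59/2; μ^(3)=-33

((0, 0, 4); (1, 1, 0); (0, 1, 0))


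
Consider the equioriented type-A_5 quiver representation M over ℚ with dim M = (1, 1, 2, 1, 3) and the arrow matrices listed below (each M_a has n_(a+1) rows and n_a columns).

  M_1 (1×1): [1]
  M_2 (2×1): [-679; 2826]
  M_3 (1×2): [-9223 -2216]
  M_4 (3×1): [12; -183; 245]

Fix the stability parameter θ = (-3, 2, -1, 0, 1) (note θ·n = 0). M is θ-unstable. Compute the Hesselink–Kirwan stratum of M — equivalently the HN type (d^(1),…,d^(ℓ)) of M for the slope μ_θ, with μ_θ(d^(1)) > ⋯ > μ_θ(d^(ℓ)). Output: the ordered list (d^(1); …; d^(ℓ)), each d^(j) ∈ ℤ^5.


Barcode: M ≅ I[1,5], I[3,3], I[5,5]^2. HN layers by μ_θ (4 steps, strictly decreasing):
  μ^(1)=1; μ^(2)=1/3; μ^(3)=-1; μ^(4)=-3

((0, 0, 0, 0, 3); (0, 1, 1, 1, 0); (0, 0, 1, 0, 0); (1, 0, 0, 0, 0))


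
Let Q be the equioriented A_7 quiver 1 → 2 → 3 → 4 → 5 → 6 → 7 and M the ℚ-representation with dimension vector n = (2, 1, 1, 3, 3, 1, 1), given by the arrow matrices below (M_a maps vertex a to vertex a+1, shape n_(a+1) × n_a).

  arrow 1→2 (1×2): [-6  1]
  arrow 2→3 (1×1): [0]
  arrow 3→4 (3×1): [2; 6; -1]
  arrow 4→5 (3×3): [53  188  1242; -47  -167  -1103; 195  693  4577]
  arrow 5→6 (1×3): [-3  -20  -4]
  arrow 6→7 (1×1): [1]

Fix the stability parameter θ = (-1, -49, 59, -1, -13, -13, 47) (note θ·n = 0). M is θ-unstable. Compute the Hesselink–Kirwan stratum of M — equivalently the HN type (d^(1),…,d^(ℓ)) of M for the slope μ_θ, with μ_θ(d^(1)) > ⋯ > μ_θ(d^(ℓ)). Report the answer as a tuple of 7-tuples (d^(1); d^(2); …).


Interval decomposition of M: I[1,1], I[1,2], I[3,5], I[4,4], I[4,7], I[5,5].
HN type (ℓ=6): μ^(1)=47; μ^(2)=15; μ^(3)=-1; μ^(4)=-9; μ^(5)=-13; μ^(6)=-25

((0, 0, 0, 0, 0, 0, 1); (0, 0, 1, 1, 1, 0, 0); (1, 0, 0, 1, 0, 0, 0); (0, 0, 0, 1, 1, 1, 0); (0, 0, 0, 0, 1, 0, 0); (1, 1, 0, 0, 0, 0, 0))


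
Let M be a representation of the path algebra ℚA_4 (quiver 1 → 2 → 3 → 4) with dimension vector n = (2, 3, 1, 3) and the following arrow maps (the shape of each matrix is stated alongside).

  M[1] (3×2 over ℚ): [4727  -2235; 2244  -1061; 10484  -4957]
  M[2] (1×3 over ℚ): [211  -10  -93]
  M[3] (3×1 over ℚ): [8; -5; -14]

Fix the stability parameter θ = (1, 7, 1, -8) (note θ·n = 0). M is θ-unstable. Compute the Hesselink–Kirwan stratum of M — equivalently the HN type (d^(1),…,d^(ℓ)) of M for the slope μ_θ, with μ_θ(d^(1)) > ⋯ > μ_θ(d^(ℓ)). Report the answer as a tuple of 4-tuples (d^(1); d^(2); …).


Interval decomposition of M: I[1,2], I[1,4], I[2,2], I[4,4]^2.
HN type (ℓ=4): μ^(1)=7; μ^(2)=1; μ^(3)=1/4; μ^(4)=-8

((0, 2, 0, 0); (1, 0, 0, 0); (1, 1, 1, 1); (0, 0, 0, 2))


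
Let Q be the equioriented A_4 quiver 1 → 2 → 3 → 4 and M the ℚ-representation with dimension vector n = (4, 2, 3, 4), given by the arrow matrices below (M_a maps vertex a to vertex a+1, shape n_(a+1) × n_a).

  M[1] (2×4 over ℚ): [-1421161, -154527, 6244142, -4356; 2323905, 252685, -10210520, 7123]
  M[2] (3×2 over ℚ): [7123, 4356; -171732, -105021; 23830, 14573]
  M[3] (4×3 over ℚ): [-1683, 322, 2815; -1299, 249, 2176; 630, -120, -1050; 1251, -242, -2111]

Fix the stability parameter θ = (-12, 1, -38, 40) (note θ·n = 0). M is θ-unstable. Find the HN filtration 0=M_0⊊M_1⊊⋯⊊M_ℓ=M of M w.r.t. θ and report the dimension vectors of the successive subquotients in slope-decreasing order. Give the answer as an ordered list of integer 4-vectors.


Via rank(M_{q-1}∘⋯∘M_p): M ≅ I[1,1]^2, I[1,3], I[1,4], I[3,4], I[4,4]^2.
μ_θ-semistable layers: μ^(1)=40; μ^(2)=-12; μ^(3)=-49/3; μ^(4)=-38

((0, 0, 0, 4); (2, 0, 0, 0); (2, 2, 2, 0); (0, 0, 1, 0))


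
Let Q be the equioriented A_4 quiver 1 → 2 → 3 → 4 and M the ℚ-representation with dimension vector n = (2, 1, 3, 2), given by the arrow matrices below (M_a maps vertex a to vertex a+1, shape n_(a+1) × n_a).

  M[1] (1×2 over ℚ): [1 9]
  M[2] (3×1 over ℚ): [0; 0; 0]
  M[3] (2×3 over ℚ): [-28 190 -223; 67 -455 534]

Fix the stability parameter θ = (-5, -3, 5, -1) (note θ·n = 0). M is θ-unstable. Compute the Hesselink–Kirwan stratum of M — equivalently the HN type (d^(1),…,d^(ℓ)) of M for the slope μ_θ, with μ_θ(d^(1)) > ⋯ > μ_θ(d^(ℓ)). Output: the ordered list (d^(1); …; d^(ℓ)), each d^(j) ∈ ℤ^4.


Interval decomposition of M: I[1,1], I[1,2], I[3,3], I[3,4]^2.
HN type (ℓ=4): μ^(1)=5; μ^(2)=2; μ^(3)=-3; μ^(4)=-5

((0, 0, 1, 0); (0, 0, 2, 2); (0, 1, 0, 0); (2, 0, 0, 0))


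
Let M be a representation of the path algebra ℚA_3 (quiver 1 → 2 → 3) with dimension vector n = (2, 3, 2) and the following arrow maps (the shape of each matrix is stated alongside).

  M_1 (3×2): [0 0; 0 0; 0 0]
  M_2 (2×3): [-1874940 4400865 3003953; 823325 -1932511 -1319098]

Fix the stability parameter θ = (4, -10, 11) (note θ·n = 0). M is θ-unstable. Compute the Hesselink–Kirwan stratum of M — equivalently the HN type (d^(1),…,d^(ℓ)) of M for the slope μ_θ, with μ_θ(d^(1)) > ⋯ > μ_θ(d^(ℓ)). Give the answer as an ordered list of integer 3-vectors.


Barcode: M ≅ I[1,1]^2, I[2,2], I[2,3]^2. HN layers by μ_θ (3 steps, strictly decreasing):
  μ^(1)=11; μ^(2)=4; μ^(3)=-10

((0, 0, 2); (2, 0, 0); (0, 3, 0))


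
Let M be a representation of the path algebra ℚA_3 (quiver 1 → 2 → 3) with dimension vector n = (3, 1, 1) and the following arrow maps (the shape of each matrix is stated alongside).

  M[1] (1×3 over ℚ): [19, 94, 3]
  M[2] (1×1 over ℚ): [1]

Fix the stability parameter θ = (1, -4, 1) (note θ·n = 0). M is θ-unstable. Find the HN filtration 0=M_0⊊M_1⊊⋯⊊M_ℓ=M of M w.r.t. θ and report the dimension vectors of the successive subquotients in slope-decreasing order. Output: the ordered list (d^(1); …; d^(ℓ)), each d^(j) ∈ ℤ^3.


Barcode: M ≅ I[1,1]^2, I[1,3]. HN layers by μ_θ (2 steps, strictly decreasing):
  μ^(1)=1; μ^(2)=-3/2

((2, 0, 1); (1, 1, 0))


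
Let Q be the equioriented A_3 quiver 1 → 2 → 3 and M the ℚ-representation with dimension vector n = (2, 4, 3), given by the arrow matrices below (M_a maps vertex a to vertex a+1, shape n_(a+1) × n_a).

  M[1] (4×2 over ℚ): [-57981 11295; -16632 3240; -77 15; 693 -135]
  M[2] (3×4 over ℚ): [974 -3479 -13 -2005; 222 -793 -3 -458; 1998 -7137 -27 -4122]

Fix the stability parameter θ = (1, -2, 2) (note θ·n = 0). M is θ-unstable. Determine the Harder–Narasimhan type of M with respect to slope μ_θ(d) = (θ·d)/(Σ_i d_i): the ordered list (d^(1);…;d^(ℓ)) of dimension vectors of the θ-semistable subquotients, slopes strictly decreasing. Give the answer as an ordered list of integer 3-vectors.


Via rank(M_{q-1}∘⋯∘M_p): M ≅ I[1,1], I[1,3], I[2,2]^2, I[2,3], I[3,3].
μ_θ-semistable layers: μ^(1)=2; μ^(2)=1; μ^(3)=-1/2; μ^(4)=-2

((0, 0, 3); (1, 0, 0); (1, 1, 0); (0, 3, 0))


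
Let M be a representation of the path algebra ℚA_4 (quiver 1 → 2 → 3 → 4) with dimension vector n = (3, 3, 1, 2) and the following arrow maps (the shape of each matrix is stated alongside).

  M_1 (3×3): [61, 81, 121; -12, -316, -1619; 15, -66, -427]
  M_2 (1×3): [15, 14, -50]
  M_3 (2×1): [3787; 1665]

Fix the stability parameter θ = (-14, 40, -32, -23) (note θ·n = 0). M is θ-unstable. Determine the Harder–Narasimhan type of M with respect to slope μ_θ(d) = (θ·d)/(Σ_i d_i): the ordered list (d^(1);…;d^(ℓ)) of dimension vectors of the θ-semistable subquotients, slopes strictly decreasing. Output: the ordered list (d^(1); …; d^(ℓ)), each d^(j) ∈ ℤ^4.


Interval decomposition of M: I[1,2]^2, I[1,4], I[4,4].
HN type (ℓ=4): μ^(1)=40; μ^(2)=-5; μ^(3)=-14; μ^(4)=-23

((0, 2, 0, 0); (0, 1, 1, 1); (3, 0, 0, 0); (0, 0, 0, 1))


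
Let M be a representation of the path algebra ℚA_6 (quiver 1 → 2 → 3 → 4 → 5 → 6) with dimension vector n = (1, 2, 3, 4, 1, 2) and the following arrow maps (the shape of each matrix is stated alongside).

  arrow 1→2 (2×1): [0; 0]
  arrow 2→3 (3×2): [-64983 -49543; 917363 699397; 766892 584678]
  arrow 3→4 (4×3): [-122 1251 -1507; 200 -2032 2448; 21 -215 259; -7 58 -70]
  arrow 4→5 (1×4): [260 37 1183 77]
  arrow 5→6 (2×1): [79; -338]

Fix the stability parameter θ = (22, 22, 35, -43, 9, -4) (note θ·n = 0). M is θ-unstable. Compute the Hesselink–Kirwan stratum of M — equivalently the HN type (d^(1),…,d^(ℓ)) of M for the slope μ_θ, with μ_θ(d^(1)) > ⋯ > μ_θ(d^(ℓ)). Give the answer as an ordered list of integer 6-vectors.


Interval decomposition of M: I[1,1], I[2,3], I[2,6], I[3,4], I[4,4]^2, I[6,6].
HN type (ℓ=5): μ^(1)=35; μ^(2)=22; μ^(3)=19/5; μ^(4)=-4; μ^(5)=-43

((0, 0, 1, 0, 0, 0); (1, 1, 0, 0, 0, 0); (0, 1, 1, 1, 1, 1); (0, 0, 1, 1, 0, 1); (0, 0, 0, 2, 0, 0))


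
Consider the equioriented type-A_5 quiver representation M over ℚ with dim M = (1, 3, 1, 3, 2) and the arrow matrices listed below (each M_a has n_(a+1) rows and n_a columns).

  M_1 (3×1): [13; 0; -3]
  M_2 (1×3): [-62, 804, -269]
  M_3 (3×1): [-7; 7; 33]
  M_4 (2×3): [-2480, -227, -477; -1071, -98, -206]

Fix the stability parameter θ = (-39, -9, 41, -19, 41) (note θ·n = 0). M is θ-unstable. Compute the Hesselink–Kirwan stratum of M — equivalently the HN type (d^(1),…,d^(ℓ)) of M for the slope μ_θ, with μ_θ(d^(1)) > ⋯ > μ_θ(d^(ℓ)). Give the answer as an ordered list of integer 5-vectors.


Barcode: M ≅ I[1,5], I[2,2]^2, I[4,4], I[4,5]. HN layers by μ_θ (5 steps, strictly decreasing):
  μ^(1)=41; μ^(2)=11; μ^(3)=-9; μ^(4)=-19; μ^(5)=-39

((0, 0, 0, 0, 2); (0, 0, 1, 1, 0); (0, 3, 0, 0, 0); (0, 0, 0, 2, 0); (1, 0, 0, 0, 0))


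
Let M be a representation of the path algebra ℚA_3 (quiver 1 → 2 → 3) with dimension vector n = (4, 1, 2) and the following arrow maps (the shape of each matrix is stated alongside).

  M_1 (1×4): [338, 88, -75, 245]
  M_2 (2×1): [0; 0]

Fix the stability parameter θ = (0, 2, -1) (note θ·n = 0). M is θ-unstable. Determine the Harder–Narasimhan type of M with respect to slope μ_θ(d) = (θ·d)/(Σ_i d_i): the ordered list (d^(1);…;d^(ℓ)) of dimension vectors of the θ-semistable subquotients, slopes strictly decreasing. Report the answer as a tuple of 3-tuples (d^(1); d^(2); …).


Via rank(M_{q-1}∘⋯∘M_p): M ≅ I[1,1]^3, I[1,2], I[3,3]^2.
μ_θ-semistable layers: μ^(1)=2; μ^(2)=0; μ^(3)=-1

((0, 1, 0); (4, 0, 0); (0, 0, 2))


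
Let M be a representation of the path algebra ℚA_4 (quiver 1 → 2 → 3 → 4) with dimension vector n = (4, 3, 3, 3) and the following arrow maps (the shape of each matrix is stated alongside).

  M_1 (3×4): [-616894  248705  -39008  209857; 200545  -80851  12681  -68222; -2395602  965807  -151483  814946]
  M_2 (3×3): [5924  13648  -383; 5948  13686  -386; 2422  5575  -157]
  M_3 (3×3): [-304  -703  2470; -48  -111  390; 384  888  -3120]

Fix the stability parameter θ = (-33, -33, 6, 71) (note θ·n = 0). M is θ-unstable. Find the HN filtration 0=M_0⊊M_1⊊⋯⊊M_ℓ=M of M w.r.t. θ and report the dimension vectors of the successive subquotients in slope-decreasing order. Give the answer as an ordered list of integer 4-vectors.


Barcode: M ≅ I[1,1], I[1,2], I[1,3]^2, I[3,4], I[4,4]^2. HN layers by μ_θ (3 steps, strictly decreasing):
  μ^(1)=71; μ^(2)=6; μ^(3)=-33

((0, 0, 0, 3); (0, 0, 3, 0); (4, 3, 0, 0))


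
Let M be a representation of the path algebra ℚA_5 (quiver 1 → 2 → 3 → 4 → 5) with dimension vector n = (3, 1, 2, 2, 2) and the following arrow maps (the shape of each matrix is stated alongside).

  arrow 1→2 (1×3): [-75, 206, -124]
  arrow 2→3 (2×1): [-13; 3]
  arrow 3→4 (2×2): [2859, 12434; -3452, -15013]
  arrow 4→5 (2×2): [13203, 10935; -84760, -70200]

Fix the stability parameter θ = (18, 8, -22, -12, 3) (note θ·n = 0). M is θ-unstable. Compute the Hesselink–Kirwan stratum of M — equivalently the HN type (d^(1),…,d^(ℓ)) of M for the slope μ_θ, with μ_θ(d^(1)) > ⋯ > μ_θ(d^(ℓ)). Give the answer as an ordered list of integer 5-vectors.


Interval decomposition of M: I[1,1]^2, I[1,4], I[3,5], I[5,5].
HN type (ℓ=5): μ^(1)=18; μ^(2)=3; μ^(3)=-2; μ^(4)=-12; μ^(5)=-22

((2, 0, 0, 0, 0); (0, 0, 0, 0, 2); (1, 1, 1, 1, 0); (0, 0, 0, 1, 0); (0, 0, 1, 0, 0))


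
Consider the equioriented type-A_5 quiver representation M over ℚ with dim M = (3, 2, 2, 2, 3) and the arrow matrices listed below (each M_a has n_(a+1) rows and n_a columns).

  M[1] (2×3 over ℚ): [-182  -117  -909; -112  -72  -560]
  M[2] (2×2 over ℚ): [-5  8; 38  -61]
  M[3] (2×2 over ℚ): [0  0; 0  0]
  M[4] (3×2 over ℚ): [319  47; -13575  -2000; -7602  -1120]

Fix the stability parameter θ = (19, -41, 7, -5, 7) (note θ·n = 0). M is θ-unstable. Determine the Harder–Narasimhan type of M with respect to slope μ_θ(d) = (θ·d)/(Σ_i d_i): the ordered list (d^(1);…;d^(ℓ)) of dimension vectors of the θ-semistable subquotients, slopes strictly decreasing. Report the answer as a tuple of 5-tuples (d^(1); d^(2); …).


Interval decomposition of M: I[1,1], I[1,3]^2, I[4,5]^2, I[5,5].
HN type (ℓ=4): μ^(1)=19; μ^(2)=7; μ^(3)=-5; μ^(4)=-11

((1, 0, 0, 0, 0); (0, 0, 2, 0, 3); (0, 0, 0, 2, 0); (2, 2, 0, 0, 0))


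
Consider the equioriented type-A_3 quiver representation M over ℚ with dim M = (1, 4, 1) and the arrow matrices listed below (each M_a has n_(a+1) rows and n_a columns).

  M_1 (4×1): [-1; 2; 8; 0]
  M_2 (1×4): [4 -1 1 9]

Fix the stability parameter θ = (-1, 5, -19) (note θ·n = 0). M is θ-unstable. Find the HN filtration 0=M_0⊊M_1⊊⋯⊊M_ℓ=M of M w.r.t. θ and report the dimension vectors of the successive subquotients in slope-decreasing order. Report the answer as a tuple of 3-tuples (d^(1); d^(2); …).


Interval decomposition of M: I[1,3], I[2,2]^3.
HN type (ℓ=2): μ^(1)=5; μ^(2)=-5

((0, 3, 0); (1, 1, 1))


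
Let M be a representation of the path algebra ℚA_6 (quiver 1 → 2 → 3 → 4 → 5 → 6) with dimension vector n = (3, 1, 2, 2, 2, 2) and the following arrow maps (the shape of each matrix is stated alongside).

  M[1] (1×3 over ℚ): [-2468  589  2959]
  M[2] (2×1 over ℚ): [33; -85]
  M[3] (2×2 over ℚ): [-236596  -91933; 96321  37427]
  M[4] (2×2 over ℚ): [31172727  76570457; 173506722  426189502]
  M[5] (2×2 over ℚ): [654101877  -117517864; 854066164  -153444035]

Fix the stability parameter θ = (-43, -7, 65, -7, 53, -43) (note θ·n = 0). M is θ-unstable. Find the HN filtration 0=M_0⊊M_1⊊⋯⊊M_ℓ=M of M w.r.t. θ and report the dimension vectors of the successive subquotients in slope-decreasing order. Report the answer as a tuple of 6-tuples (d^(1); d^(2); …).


Interval decomposition of M: I[1,1]^2, I[1,6], I[3,4], I[5,6].
HN type (ℓ=5): μ^(1)=29; μ^(2)=17; μ^(3)=5; μ^(4)=-7; μ^(5)=-43

((0, 0, 1, 1, 0, 0); (0, 0, 1, 1, 1, 1); (0, 0, 0, 0, 1, 1); (0, 1, 0, 0, 0, 0); (3, 0, 0, 0, 0, 0))


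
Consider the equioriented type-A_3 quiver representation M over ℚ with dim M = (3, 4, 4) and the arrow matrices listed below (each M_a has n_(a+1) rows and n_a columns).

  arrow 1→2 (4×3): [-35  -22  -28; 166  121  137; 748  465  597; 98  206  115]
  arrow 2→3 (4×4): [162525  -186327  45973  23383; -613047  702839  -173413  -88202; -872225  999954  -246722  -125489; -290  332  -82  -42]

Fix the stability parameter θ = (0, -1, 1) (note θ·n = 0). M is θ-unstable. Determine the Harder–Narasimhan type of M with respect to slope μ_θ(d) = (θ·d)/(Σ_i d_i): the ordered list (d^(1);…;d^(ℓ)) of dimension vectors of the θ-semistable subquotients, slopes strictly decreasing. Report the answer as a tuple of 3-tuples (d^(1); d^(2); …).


Via rank(M_{q-1}∘⋯∘M_p): M ≅ I[1,3]^3, I[2,3].
μ_θ-semistable layers: μ^(1)=1; μ^(2)=-1/2; μ^(3)=-1

((0, 0, 4); (3, 3, 0); (0, 1, 0))


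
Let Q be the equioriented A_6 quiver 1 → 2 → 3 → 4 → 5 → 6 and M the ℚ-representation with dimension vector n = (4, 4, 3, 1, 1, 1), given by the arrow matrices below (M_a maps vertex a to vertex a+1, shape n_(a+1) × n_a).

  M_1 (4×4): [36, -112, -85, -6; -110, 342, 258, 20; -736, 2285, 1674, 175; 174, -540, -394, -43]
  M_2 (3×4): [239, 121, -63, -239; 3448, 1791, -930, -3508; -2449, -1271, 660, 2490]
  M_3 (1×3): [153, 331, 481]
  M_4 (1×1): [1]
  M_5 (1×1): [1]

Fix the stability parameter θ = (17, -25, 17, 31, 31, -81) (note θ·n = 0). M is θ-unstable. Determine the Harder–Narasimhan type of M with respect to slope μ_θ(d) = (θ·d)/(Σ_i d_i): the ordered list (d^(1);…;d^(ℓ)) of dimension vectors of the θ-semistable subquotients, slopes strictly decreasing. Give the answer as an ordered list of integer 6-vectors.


Via rank(M_{q-1}∘⋯∘M_p): M ≅ I[1,2], I[1,3]^2, I[1,6].
μ_θ-semistable layers: μ^(1)=17; μ^(2)=-1/2; μ^(3)=-4

((0, 0, 2, 0, 0, 0); (0, 0, 1, 1, 1, 1); (4, 4, 0, 0, 0, 0))


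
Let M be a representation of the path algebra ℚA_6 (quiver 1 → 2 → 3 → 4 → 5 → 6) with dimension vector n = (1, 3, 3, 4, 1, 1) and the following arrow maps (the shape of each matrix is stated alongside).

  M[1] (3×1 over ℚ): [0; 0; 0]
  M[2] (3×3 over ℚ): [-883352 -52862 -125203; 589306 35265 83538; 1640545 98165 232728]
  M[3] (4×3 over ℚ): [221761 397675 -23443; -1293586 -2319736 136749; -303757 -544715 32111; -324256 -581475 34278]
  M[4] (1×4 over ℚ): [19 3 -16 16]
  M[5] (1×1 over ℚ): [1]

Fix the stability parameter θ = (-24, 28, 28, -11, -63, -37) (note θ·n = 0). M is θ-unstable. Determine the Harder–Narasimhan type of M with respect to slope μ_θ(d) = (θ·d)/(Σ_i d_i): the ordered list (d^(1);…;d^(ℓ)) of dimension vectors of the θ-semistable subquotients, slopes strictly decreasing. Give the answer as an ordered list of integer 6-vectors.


Interval decomposition of M: I[1,1], I[2,4]^2, I[2,6], I[4,4].
HN type (ℓ=3): μ^(1)=15; μ^(2)=-11; μ^(3)=-24

((0, 2, 2, 2, 0, 0); (0, 1, 1, 2, 1, 1); (1, 0, 0, 0, 0, 0))


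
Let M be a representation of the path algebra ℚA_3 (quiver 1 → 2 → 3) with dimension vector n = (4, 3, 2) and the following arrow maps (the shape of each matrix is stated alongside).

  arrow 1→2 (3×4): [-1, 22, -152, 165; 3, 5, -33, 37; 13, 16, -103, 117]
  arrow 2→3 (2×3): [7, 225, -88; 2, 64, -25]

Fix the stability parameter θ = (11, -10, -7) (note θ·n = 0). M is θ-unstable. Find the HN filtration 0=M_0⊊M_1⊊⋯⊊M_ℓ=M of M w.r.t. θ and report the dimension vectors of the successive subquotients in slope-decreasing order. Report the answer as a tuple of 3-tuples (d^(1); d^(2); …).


Interval decomposition of M: I[1,1], I[1,2], I[1,3]^2.
HN type (ℓ=3): μ^(1)=11; μ^(2)=1/2; μ^(3)=-2

((1, 0, 0); (1, 1, 0); (2, 2, 2))


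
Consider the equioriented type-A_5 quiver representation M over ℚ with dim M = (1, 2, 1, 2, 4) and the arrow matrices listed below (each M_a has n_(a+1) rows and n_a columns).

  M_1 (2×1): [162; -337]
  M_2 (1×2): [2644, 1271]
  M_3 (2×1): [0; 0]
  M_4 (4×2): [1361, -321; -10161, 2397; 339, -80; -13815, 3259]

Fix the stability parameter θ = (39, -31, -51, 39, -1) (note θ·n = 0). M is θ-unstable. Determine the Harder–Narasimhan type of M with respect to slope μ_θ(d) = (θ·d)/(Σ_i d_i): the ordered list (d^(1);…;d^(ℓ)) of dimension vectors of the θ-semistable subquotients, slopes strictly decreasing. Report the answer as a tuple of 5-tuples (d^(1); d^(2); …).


Barcode: M ≅ I[1,3], I[2,2], I[4,5]^2, I[5,5]^2. HN layers by μ_θ (4 steps, strictly decreasing):
  μ^(1)=19; μ^(2)=-1; μ^(3)=-43/3; μ^(4)=-31

((0, 0, 0, 2, 2); (0, 0, 0, 0, 2); (1, 1, 1, 0, 0); (0, 1, 0, 0, 0))


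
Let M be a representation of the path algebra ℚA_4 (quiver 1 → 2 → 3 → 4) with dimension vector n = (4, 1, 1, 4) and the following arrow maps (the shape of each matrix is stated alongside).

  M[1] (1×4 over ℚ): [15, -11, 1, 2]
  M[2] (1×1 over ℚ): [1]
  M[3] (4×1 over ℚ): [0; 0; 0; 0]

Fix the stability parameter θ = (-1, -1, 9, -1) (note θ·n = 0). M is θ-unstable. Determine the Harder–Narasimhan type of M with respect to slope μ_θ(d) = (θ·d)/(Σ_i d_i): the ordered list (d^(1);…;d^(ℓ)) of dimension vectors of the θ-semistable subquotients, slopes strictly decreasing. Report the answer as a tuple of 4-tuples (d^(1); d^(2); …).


Interval decomposition of M: I[1,1]^3, I[1,3], I[4,4]^4.
HN type (ℓ=2): μ^(1)=9; μ^(2)=-1

((0, 0, 1, 0); (4, 1, 0, 4))


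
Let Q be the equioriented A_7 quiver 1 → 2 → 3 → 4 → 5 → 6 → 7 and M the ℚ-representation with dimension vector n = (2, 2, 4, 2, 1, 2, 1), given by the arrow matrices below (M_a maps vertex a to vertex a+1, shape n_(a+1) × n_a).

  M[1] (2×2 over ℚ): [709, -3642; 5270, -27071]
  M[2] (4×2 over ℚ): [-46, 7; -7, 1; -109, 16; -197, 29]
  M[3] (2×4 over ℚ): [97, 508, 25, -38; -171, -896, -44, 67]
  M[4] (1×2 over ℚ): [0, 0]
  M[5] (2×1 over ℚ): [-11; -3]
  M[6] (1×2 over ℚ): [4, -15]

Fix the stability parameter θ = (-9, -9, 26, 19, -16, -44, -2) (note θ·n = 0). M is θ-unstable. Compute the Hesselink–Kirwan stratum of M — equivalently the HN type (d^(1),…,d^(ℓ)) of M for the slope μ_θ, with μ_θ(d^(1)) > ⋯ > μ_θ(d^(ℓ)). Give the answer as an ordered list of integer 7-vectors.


Via rank(M_{q-1}∘⋯∘M_p): M ≅ I[1,4]^2, I[3,3]^2, I[5,7], I[6,6].
μ_θ-semistable layers: μ^(1)=26; μ^(2)=45/2; μ^(3)=-2; μ^(4)=-9; μ^(5)=-30; μ^(6)=-44

((0, 0, 2, 0, 0, 0, 0); (0, 0, 2, 2, 0, 0, 0); (0, 0, 0, 0, 0, 0, 1); (2, 2, 0, 0, 0, 0, 0); (0, 0, 0, 0, 1, 1, 0); (0, 0, 0, 0, 0, 1, 0))


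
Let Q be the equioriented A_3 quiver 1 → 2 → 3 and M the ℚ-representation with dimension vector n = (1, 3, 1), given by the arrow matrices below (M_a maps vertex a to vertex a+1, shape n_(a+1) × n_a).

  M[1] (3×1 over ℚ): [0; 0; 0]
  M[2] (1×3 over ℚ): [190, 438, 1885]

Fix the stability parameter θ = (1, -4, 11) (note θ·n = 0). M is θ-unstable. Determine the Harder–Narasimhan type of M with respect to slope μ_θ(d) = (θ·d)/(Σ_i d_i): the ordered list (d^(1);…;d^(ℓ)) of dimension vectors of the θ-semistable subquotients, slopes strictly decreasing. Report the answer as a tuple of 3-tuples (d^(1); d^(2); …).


Interval decomposition of M: I[1,1], I[2,2]^2, I[2,3].
HN type (ℓ=3): μ^(1)=11; μ^(2)=1; μ^(3)=-4

((0, 0, 1); (1, 0, 0); (0, 3, 0))


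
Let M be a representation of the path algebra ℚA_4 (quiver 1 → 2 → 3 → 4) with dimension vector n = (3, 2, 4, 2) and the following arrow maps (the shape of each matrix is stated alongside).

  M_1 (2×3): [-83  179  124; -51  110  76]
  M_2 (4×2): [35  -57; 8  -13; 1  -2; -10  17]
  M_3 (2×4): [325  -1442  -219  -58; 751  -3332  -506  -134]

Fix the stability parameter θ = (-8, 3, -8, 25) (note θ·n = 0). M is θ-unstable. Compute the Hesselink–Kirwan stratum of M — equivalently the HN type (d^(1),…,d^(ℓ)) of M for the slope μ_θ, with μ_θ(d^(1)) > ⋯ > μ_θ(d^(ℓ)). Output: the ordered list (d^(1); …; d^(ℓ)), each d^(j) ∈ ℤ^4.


Via rank(M_{q-1}∘⋯∘M_p): M ≅ I[1,1], I[1,4]^2, I[3,3]^2.
μ_θ-semistable layers: μ^(1)=25; μ^(2)=-5/2; μ^(3)=-8

((0, 0, 0, 2); (0, 2, 2, 0); (3, 0, 2, 0))
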